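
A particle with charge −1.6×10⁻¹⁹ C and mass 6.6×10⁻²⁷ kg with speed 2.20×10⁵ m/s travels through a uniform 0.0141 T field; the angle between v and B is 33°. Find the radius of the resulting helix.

v⊥ = v sinθ = 2.20×10⁵·sin33° ≈ 1.198×10⁵ m/s.
r = m v⊥/(|q|B) = (6.6×10⁻²⁷)(1.198×10⁵)/((1.6×10⁻¹⁹)(0.0141)) ≈ 0.351 m.

r ≈ 0.351 m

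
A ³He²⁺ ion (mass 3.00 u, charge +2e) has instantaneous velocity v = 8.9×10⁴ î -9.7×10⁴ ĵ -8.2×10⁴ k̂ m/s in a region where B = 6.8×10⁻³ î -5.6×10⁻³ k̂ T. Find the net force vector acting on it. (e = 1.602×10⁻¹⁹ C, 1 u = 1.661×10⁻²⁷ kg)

v×B = (543, -59.2, 660) N/C.
F = q v×B = (3.204×10⁻¹⁹ C)·(543, -59.2, 660) = (1.74×10⁻¹⁶, -1.90×10⁻¹⁷, 2.11×10⁻¹⁶) N.

F ≈ (1.74×10⁻¹⁶, -1.90×10⁻¹⁷, 2.11×10⁻¹⁶) N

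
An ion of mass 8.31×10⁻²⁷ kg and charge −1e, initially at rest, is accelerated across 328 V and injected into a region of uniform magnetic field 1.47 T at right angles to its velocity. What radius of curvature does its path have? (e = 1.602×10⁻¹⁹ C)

Acceleration: |q|V = ½mv² ⇒ v = √(2|q|V/m) = √(2·1.602×10⁻¹⁹·328/8.31×10⁻²⁷) ≈ 1.125×10⁵ m/s.
In the field: r = mv/(|q|B) = (8.31×10⁻²⁷)(1.125×10⁵)/((1.602×10⁻¹⁹)(1.47)) ≈ 3.97×10⁻³ m.

r ≈ 3.97×10⁻³ m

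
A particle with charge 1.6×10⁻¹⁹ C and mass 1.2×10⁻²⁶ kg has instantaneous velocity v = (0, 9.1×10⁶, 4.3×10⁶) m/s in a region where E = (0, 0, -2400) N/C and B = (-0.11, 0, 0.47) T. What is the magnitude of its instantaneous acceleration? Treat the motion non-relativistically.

v×B = (4.28×10⁶, -4.73×10⁵, 1.00×10⁶) N/C.
E + v×B = (4.28×10⁶, -4.73×10⁵, 9.99×10⁵) N/C.
F = q(E + v×B) = (1.6×10⁻¹⁹ C)·(4.28×10⁶, -4.73×10⁵, 9.99×10⁵) = (6.84×10⁻¹³, -7.57×10⁻¹⁴, 1.60×10⁻¹³) N.
|a| = |F|/m = 7.068×10⁻¹³/1.2×10⁻²⁶ ≈ 5.89×10¹³ m/s².

|a| ≈ 5.89×10¹³ m/s²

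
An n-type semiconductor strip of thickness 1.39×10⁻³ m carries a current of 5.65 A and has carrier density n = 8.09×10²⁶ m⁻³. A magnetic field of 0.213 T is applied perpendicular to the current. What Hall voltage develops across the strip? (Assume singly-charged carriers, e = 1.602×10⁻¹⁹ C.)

V_H = IB/(n e t).
V_H = (5.65)(0.213)/((8.09×10²⁶)(1.602×10⁻¹⁹)(1.39×10⁻³)) ≈ 6.68×10⁻⁶ V.

V_H ≈ 6.68×10⁻⁶ V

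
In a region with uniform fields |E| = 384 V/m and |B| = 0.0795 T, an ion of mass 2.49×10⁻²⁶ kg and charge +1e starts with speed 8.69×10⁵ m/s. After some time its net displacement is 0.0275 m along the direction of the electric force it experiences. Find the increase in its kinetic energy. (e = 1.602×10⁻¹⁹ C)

ΔKE ≈ 1.69×10⁻¹⁸ J

The magnetic force is always ⟂ v and does no work; only the electric force changes KE.
ΔKE = F_E · d = |q|E d = (1.602×10⁻¹⁹)(384)(0.0275) ≈ 1.69×10⁻¹⁸ J.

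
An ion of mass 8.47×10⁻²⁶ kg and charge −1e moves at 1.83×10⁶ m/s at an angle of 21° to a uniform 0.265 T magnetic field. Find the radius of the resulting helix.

r ≈ 1.31 m

v⊥ = v sinθ = 1.83×10⁶·sin21° ≈ 6.558×10⁵ m/s.
r = m v⊥/(|q|B) = (8.47×10⁻²⁶)(6.558×10⁵)/((1.602×10⁻¹⁹)(0.265)) ≈ 1.31 m.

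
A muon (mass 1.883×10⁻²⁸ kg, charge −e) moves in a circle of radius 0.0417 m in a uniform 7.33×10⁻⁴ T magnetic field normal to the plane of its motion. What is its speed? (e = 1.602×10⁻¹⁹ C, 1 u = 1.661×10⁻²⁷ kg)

v ≈ 2.60×10⁴ m/s

From |q|vB = mv²/r, v = |q|Br/m.
v = (1.602×10⁻¹⁹)(7.33×10⁻⁴)(0.0417)/1.883×10⁻²⁸ ≈ 2.60×10⁴ m/s.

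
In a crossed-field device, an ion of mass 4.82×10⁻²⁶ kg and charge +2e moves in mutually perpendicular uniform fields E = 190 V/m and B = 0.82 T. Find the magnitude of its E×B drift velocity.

The E×B drift speed is v_d = E/B.
v_d = 190/0.82 = 230 m/s.

v_d ≈ 230 m/s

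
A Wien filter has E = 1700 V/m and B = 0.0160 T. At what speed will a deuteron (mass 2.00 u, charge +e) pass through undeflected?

Zero net Lorentz force requires |qE| = |q v×B|, i.e. E = vB.
v = E/B = 1700/0.0160 = 1.06×10⁵ m/s.

v = 1.06×10⁵ m/s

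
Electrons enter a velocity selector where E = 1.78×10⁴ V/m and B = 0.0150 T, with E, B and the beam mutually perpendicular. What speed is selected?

Straight-line motion ⇒ electric and magnetic forces cancel, so E = vB.
v = E/B = 1.78×10⁴/0.0150 = 1.19×10⁶ m/s.
The result is independent of the particle's charge and mass.

v = 1.19×10⁶ m/s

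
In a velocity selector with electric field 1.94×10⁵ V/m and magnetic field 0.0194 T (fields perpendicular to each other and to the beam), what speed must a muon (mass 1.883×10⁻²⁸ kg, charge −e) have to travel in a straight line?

v = 1.00×10⁷ m/s

Straight-line motion ⇒ electric and magnetic forces cancel, so E = vB.
v = E/B = 1.94×10⁵/0.0194 = 1.00×10⁷ m/s.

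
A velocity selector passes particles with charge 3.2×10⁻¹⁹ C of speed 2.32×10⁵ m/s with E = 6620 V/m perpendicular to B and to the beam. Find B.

Balance of forces in the selector: qE = qvB ⇒ B = E/v.
B = 6620/2.32×10⁵ = 0.0285 T.

B = 0.0285 T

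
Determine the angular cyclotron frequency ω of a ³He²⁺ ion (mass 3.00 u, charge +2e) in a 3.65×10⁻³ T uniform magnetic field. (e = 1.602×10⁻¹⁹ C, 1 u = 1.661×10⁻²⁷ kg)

ω ≈ 2.35×10⁵ rad/s

ω = |q|B/m.
ω = (3.204×10⁻¹⁹)(3.65×10⁻³)/4.983×10⁻²⁷ ≈ 2.35×10⁵ rad/s.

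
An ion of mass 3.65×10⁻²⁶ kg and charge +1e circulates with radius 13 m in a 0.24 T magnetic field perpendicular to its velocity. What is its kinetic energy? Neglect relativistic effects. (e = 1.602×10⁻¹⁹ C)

KE ≈ 2.1×10⁷ eV

v = |q|Br/m, then KE = ½mv² = (qBr)²/(2m).
v = (1.602×10⁻¹⁹)(0.24)(13)/3.65×10⁻²⁶ ≈ 1.369×10⁷ m/s.
KE = ½(3.65×10⁻²⁶)(1.369×10⁷)² ≈ 3.4×10⁻¹² J = 2.1×10⁷ eV.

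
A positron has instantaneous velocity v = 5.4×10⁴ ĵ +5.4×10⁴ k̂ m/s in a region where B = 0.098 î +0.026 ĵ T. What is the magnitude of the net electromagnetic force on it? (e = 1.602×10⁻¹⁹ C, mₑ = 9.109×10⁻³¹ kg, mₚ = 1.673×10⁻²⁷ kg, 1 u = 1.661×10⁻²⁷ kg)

v×B = (-1400, 5290, -5290) N/C.
F = q v×B = (1.602×10⁻¹⁹ C)·(-1400, 5290, -5290) = (-2.25×10⁻¹⁶, 8.48×10⁻¹⁶, -8.48×10⁻¹⁶) N.
|F| = 1.22×10⁻¹⁵ N.

|F| ≈ 1.22×10⁻¹⁵ N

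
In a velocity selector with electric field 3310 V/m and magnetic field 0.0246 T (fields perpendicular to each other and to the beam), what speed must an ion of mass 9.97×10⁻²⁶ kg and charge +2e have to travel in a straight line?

v = 1.35×10⁵ m/s

Zero net Lorentz force requires |qE| = |q v×B|, i.e. E = vB.
v = E/B = 3310/0.0246 = 1.35×10⁵ m/s.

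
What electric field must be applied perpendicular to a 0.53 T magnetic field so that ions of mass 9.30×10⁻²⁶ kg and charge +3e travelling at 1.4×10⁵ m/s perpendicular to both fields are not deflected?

For straight-line motion qE = qvB, so E = vB.
E = 1.4×10⁵ × 0.53 = 7.4×10⁴ V/m.

E = 7.4×10⁴ V/m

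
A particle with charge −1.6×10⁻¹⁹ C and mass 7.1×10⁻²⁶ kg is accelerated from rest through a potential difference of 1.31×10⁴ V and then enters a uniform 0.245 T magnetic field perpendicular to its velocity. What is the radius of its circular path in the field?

Acceleration: |q|V = ½mv² ⇒ v = √(2|q|V/m) = √(2·1.6×10⁻¹⁹·1.31×10⁴/7.1×10⁻²⁶) ≈ 2.430×10⁵ m/s.
In the field: r = mv/(|q|B) = (7.1×10⁻²⁶)(2.430×10⁵)/((1.6×10⁻¹⁹)(0.245)) ≈ 0.440 m.

r ≈ 0.440 m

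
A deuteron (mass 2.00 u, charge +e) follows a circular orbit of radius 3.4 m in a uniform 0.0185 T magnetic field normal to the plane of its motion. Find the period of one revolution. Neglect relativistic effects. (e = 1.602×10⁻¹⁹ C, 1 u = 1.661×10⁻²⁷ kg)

The cyclotron period depends only on m, q, B: T = 2πm/(|q|B).
T = 2π(3.322×10⁻²⁷)/((1.602×10⁻¹⁹)(0.0185)) ≈ 7.04×10⁻⁶ s.

T ≈ 7.04×10⁻⁶ s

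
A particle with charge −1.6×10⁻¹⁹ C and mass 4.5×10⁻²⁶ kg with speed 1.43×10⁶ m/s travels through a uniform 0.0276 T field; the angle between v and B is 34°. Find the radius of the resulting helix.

r ≈ 8.15 m

v⊥ = v sinθ = 1.43×10⁶·sin34° ≈ 7.996×10⁵ m/s.
r = m v⊥/(|q|B) = (4.5×10⁻²⁶)(7.996×10⁵)/((1.6×10⁻¹⁹)(0.0276)) ≈ 8.15 m.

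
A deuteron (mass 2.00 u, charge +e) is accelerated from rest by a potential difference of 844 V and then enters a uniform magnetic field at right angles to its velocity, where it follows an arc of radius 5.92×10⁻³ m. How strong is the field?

B ≈ 0.999 T

v = √(2|q|V/m) = √(2·1.602×10⁻¹⁹·844/3.322×10⁻²⁷) ≈ 2.853×10⁵ m/s.
B = mv/(|q|r) = (3.322×10⁻²⁷)(2.853×10⁵)/((1.602×10⁻¹⁹)(5.92×10⁻³)) ≈ 0.999 T.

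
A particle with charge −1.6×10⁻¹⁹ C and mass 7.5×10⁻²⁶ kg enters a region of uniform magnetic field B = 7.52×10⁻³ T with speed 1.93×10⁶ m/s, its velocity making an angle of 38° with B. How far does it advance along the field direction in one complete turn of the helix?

v∥ = v cosθ = 1.93×10⁶·cos38° ≈ 1.521×10⁶ m/s.
T = 2πm/(|q|B) = 2π(7.5×10⁻²⁶)/((1.6×10⁻¹⁹)(7.52×10⁻³)) ≈ 3.917×10⁻⁴ s.
pitch = v∥ T = (1.521×10⁶)(3.917×10⁻⁴) ≈ 596 m.

p ≈ 596 m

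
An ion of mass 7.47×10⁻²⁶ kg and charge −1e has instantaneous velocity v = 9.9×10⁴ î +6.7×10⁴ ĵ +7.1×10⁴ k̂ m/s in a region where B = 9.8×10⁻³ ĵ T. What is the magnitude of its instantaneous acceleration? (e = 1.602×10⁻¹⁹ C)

|a| ≈ 2.56×10⁹ m/s²

v×B = (-696, 0, 970) N/C.
F = q v×B = (−1.602×10⁻¹⁹ C)·(-696, 0, 970) = (1.11×10⁻¹⁶, 0, -1.55×10⁻¹⁶) N.
|a| = |F|/m = 1.913×10⁻¹⁶/7.47×10⁻²⁶ ≈ 2.56×10⁹ m/s².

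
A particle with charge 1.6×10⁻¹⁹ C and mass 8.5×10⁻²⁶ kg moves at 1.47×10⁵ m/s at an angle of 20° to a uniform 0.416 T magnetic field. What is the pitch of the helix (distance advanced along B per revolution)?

p ≈ 1.11 m

v∥ = v cosθ = 1.47×10⁵·cos20° ≈ 1.381×10⁵ m/s.
T = 2πm/(|q|B) = 2π(8.5×10⁻²⁶)/((1.6×10⁻¹⁹)(0.416)) ≈ 8.024×10⁻⁶ s.
pitch = v∥ T = (1.381×10⁵)(8.024×10⁻⁶) ≈ 1.11 m.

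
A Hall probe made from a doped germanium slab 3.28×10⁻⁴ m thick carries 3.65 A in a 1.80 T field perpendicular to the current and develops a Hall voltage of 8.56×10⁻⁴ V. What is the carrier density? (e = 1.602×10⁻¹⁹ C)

From V_H = IB/(n e t), n = IB/(V_H e t).
n = (3.65)(1.80)/((8.56×10⁻⁴)(1.602×10⁻¹⁹)(3.28×10⁻⁴)) ≈ 1.46×10²⁶ m⁻³.

n ≈ 1.46×10²⁶ m⁻³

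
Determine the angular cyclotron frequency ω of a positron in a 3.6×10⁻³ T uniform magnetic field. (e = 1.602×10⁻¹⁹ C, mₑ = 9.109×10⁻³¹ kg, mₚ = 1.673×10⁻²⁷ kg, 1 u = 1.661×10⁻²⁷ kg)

ω = |q|B/m.
ω = (1.602×10⁻¹⁹)(3.6×10⁻³)/9.109×10⁻³¹ ≈ 6.3×10⁸ rad/s.

ω ≈ 6.3×10⁸ rad/s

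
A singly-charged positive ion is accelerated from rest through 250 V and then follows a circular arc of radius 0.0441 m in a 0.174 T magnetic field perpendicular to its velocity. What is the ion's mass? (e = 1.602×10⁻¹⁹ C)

m ≈ 1.89×10⁻²⁶ kg

Combine |q|V = ½mv² and r = mv/(|q|B): eliminate v to get m = qB²r²/(2V).
m = (1.602×10⁻¹⁹)(0.174)²(0.0441)²/(2·250) ≈ 1.89×10⁻²⁶ kg.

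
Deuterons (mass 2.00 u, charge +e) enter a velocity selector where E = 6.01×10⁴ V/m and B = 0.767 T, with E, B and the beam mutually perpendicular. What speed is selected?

v = 7.84×10⁴ m/s

Straight-line motion ⇒ electric and magnetic forces cancel, so E = vB.
v = E/B = 6.01×10⁴/0.767 = 7.84×10⁴ m/s.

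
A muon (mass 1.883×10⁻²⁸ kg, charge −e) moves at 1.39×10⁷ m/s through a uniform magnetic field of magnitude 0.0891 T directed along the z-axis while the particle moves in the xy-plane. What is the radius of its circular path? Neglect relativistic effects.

The magnetic force provides the centripetal force: |q|vB = mv²/r.
r = mv/(|q|B) = (1.883×10⁻²⁸)(1.39×10⁷)/((1.602×10⁻¹⁹)(0.0891)) ≈ 0.183 m.

r ≈ 0.183 m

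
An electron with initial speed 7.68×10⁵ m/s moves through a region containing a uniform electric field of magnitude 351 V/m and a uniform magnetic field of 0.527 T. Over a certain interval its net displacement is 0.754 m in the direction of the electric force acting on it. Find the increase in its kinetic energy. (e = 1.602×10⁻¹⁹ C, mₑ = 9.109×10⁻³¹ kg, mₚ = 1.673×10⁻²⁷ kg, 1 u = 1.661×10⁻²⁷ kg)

ΔKE ≈ 4.24×10⁻¹⁷ J

The magnetic force is always ⟂ v and does no work; only the electric force changes KE.
ΔKE = F_E · d = |q|E d = (1.602×10⁻¹⁹)(351)(0.754) ≈ 4.24×10⁻¹⁷ J.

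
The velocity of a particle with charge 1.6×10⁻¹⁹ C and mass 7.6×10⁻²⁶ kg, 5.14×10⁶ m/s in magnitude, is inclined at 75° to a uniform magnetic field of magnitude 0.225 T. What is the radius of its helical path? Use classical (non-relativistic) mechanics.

r ≈ 10.5 m

v⊥ = v sinθ = 5.14×10⁶·sin75° ≈ 4.965×10⁶ m/s.
r = m v⊥/(|q|B) = (7.6×10⁻²⁶)(4.965×10⁶)/((1.6×10⁻¹⁹)(0.225)) ≈ 10.5 m.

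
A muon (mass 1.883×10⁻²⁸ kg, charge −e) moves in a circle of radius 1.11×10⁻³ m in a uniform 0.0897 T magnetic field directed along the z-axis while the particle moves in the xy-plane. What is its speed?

From |q|vB = mv²/r, v = |q|Br/m.
v = (1.602×10⁻¹⁹)(0.0897)(1.11×10⁻³)/1.883×10⁻²⁸ ≈ 8.47×10⁴ m/s.

v ≈ 8.47×10⁴ m/s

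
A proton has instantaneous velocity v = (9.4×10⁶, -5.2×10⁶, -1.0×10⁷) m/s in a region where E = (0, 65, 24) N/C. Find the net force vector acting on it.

F ≈ (0, 1.04×10⁻¹⁷, 3.84×10⁻¹⁸) N

Only an electric field acts, so F = qE = (1.602×10⁻¹⁹ C)·(0, 65.0, 24.0) = (0, 1.04×10⁻¹⁷, 3.84×10⁻¹⁸) N.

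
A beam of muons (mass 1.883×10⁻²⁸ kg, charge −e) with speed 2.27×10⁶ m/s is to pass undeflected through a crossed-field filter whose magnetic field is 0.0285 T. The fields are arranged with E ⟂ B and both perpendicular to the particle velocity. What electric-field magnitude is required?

For straight-line motion qE = qvB, so E = vB.
E = 2.27×10⁶ × 0.0285 = 6.47×10⁴ V/m.

E = 6.47×10⁴ V/m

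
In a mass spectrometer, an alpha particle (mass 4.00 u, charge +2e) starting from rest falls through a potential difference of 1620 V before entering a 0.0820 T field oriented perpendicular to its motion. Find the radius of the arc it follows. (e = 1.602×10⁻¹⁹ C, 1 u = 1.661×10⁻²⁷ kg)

r ≈ 0.100 m

Acceleration: |q|V = ½mv² ⇒ v = √(2|q|V/m) = √(2·3.204×10⁻¹⁹·1620/6.644×10⁻²⁷) ≈ 3.953×10⁵ m/s.
In the field: r = mv/(|q|B) = (6.644×10⁻²⁷)(3.953×10⁵)/((3.204×10⁻¹⁹)(0.0820)) ≈ 0.100 m.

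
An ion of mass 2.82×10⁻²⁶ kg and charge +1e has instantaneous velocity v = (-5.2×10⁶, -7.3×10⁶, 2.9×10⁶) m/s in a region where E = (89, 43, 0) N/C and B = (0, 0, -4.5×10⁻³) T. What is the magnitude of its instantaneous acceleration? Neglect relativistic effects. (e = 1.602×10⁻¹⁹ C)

v×B = (3.28×10⁴, -2.34×10⁴, 0) N/C.
E + v×B = (3.29×10⁴, -2.34×10⁴, 0) N/C.
F = q(E + v×B) = (1.602×10⁻¹⁹ C)·(3.29×10⁴, -2.34×10⁴, 0) = (5.28×10⁻¹⁵, -3.74×10⁻¹⁵, 0) N.
|a| = |F|/m = 6.469×10⁻¹⁵/2.82×10⁻²⁶ ≈ 2.29×10¹¹ m/s².

|a| ≈ 2.29×10¹¹ m/s²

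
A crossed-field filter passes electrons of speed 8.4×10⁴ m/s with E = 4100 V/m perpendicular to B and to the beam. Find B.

B = 0.049 T

Balance of forces in the selector: qE = qvB ⇒ B = E/v.
B = 4100/8.4×10⁴ = 0.049 T.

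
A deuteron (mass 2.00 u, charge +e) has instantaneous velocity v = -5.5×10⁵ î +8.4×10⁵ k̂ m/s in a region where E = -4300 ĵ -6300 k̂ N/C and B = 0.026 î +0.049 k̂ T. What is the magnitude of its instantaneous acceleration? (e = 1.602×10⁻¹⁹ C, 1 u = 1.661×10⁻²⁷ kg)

v×B = (0, 4.88×10⁴, 0) N/C.
E + v×B = (0, 4.45×10⁴, -6300) N/C.
F = q(E + v×B) = (1.602×10⁻¹⁹ C)·(0, 4.45×10⁴, -6300) = (0, 7.13×10⁻¹⁵, -1.01×10⁻¹⁵) N.
|a| = |F|/m = 7.198×10⁻¹⁵/3.322×10⁻²⁷ ≈ 2.17×10¹² m/s².

|a| ≈ 2.17×10¹² m/s²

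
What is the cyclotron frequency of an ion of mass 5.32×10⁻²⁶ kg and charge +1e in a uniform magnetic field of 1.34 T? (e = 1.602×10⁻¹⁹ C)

f = |q|B/(2πm).
f = (1.602×10⁻¹⁹)(1.34)/(2π·5.32×10⁻²⁶) ≈ 6.42×10⁵ Hz.

f ≈ 6.42×10⁵ Hz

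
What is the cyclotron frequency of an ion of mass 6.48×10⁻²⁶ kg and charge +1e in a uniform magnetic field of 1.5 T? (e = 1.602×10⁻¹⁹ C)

f = |q|B/(2πm).
f = (1.602×10⁻¹⁹)(1.5)/(2π·6.48×10⁻²⁶) ≈ 5.9×10⁵ Hz.

f ≈ 5.9×10⁵ Hz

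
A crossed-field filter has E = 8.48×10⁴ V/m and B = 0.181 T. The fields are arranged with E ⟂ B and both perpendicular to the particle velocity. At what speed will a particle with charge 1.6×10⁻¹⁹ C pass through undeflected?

v = 4.69×10⁵ m/s

Straight-line motion ⇒ electric and magnetic forces cancel, so E = vB.
v = E/B = 8.48×10⁴/0.181 = 4.69×10⁵ m/s.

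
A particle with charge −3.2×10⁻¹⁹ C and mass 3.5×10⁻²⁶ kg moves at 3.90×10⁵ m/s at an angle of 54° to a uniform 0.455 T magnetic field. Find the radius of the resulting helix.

r ≈ 0.0758 m

v⊥ = v sinθ = 3.90×10⁵·sin54° ≈ 3.155×10⁵ m/s.
r = m v⊥/(|q|B) = (3.5×10⁻²⁶)(3.155×10⁵)/((3.2×10⁻¹⁹)(0.455)) ≈ 0.0758 m.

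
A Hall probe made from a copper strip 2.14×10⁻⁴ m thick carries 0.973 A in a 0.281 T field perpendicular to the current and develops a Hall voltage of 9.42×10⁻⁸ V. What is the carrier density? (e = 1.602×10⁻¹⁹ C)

n ≈ 8.47×10²⁸ m⁻³

From V_H = IB/(n e t), n = IB/(V_H e t).
n = (0.973)(0.281)/((9.42×10⁻⁸)(1.602×10⁻¹⁹)(2.14×10⁻⁴)) ≈ 8.47×10²⁸ m⁻³.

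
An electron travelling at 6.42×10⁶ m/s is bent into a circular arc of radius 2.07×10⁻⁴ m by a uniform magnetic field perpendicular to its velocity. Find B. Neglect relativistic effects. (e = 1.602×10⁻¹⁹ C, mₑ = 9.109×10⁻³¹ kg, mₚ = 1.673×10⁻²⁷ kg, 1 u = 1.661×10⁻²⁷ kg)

B ≈ 0.176 T

From |q|vB = mv²/r, B = mv/(|q|r).
B = (9.109×10⁻³¹)(6.42×10⁶)/((1.602×10⁻¹⁹)(2.07×10⁻⁴)) ≈ 0.176 T.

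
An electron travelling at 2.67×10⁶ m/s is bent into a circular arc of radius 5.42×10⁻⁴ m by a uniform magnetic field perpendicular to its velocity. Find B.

B ≈ 0.0280 T

From |q|vB = mv²/r, B = mv/(|q|r).
B = (9.109×10⁻³¹)(2.67×10⁶)/((1.602×10⁻¹⁹)(5.42×10⁻⁴)) ≈ 0.0280 T.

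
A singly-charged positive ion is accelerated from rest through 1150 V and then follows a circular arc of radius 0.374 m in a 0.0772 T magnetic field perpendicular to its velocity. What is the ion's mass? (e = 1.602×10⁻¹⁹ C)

Combine |q|V = ½mv² and r = mv/(|q|B): eliminate v to get m = qB²r²/(2V).
m = (1.602×10⁻¹⁹)(0.0772)²(0.374)²/(2·1150) ≈ 5.81×10⁻²⁶ kg.

m ≈ 5.81×10⁻²⁶ kg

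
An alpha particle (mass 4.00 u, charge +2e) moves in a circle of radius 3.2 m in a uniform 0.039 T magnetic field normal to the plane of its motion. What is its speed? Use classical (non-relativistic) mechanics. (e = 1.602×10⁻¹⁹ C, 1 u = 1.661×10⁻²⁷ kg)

From |q|vB = mv²/r, v = |q|Br/m.
v = (3.204×10⁻¹⁹)(0.039)(3.2)/6.644×10⁻²⁷ ≈ 6.0×10⁶ m/s.

v ≈ 6.0×10⁶ m/s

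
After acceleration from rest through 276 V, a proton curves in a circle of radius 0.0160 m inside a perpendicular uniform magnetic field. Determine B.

B ≈ 0.150 T

v = √(2|q|V/m) = √(2·1.602×10⁻¹⁹·276/1.673×10⁻²⁷) ≈ 2.299×10⁵ m/s.
B = mv/(|q|r) = (1.673×10⁻²⁷)(2.299×10⁵)/((1.602×10⁻¹⁹)(0.0160)) ≈ 0.150 T.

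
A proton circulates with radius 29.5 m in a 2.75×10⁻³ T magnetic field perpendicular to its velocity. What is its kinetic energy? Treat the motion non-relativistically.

v = |q|Br/m, then KE = ½mv² = (qBr)²/(2m).
v = (1.602×10⁻¹⁹)(2.75×10⁻³)(29.5)/1.673×10⁻²⁷ ≈ 7.768×10⁶ m/s.
KE = ½(1.673×10⁻²⁷)(7.768×10⁶)² ≈ 5.05×10⁻¹⁴ J.

KE ≈ 5.05×10⁻¹⁴ J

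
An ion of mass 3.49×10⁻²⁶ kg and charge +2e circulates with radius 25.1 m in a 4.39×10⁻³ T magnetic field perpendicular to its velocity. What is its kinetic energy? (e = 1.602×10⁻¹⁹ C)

v = |q|Br/m, then KE = ½mv² = (qBr)²/(2m).
v = (3.204×10⁻¹⁹)(4.39×10⁻³)(25.1)/3.49×10⁻²⁶ ≈ 1.012×10⁶ m/s.
KE = ½(3.49×10⁻²⁶)(1.012×10⁶)² ≈ 1.79×10⁻¹⁴ J.

KE ≈ 1.79×10⁻¹⁴ J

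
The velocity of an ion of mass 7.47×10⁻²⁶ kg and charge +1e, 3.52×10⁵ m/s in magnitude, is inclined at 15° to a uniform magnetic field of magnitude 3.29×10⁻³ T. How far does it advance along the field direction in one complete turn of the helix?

p ≈ 303 m

v∥ = v cosθ = 3.52×10⁵·cos15° ≈ 3.400×10⁵ m/s.
T = 2πm/(|q|B) = 2π(7.47×10⁻²⁶)/((1.602×10⁻¹⁹)(3.29×10⁻³)) ≈ 8.905×10⁻⁴ s.
pitch = v∥ T = (3.400×10⁵)(8.905×10⁻⁴) ≈ 303 m.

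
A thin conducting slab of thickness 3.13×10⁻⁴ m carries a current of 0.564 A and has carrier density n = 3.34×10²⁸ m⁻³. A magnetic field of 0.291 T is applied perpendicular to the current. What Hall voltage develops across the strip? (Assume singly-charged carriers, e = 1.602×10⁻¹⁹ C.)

V_H ≈ 9.80×10⁻⁸ V

V_H = IB/(n e t).
V_H = (0.564)(0.291)/((3.34×10²⁸)(1.602×10⁻¹⁹)(3.13×10⁻⁴)) ≈ 9.80×10⁻⁸ V.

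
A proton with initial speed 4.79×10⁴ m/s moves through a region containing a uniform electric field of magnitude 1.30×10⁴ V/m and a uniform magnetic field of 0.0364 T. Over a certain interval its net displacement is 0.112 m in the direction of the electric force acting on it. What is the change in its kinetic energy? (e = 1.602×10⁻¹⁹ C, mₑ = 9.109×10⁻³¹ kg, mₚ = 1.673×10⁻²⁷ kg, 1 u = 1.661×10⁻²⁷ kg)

The magnetic force is always ⟂ v and does no work; only the electric force changes KE.
ΔKE = F_E · d = |q|E d = (1.602×10⁻¹⁹)(1.30×10⁴)(0.112) ≈ 2.33×10⁻¹⁶ J.

ΔKE ≈ 2.33×10⁻¹⁶ J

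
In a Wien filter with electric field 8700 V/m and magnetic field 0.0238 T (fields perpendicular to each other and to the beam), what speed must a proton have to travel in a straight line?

Zero net Lorentz force requires |qE| = |q v×B|, i.e. E = vB.
v = E/B = 8700/0.0238 = 3.66×10⁵ m/s.

v = 3.66×10⁵ m/s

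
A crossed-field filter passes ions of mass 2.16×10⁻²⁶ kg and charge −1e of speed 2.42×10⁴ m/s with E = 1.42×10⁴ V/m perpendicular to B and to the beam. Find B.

B = 0.587 T

Balance of forces in the selector: qE = qvB ⇒ B = E/v.
B = 1.42×10⁴/2.42×10⁴ = 0.587 T.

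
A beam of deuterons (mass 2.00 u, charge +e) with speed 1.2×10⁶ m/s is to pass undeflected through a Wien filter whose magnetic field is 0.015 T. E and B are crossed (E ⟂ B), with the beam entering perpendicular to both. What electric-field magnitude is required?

E = 1.8×10⁴ V/m

For straight-line motion qE = qvB, so E = vB.
E = 1.2×10⁶ × 0.015 = 1.8×10⁴ V/m.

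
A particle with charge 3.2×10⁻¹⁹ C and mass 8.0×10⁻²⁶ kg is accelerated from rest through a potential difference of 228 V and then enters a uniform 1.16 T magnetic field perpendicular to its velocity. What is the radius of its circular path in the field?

Acceleration: |q|V = ½mv² ⇒ v = √(2|q|V/m) = √(2·3.2×10⁻¹⁹·228/8.0×10⁻²⁶) ≈ 4.271×10⁴ m/s.
In the field: r = mv/(|q|B) = (8.0×10⁻²⁶)(4.271×10⁴)/((3.2×10⁻¹⁹)(1.16)) ≈ 9.20×10⁻³ m.

r ≈ 9.20×10⁻³ m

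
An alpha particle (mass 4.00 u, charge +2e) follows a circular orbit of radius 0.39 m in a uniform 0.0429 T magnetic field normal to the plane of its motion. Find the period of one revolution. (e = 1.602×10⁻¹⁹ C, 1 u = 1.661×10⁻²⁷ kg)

T ≈ 3.04×10⁻⁶ s

The cyclotron period depends only on m, q, B: T = 2πm/(|q|B).
T = 2π(6.644×10⁻²⁷)/((3.204×10⁻¹⁹)(0.0429)) ≈ 3.04×10⁻⁶ s.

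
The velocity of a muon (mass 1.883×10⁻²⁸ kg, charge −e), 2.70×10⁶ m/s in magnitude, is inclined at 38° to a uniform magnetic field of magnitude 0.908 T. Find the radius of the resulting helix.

r ≈ 2.15×10⁻³ m

v⊥ = v sinθ = 2.70×10⁶·sin38° ≈ 1.662×10⁶ m/s.
r = m v⊥/(|q|B) = (1.883×10⁻²⁸)(1.662×10⁶)/((1.602×10⁻¹⁹)(0.908)) ≈ 2.15×10⁻³ m.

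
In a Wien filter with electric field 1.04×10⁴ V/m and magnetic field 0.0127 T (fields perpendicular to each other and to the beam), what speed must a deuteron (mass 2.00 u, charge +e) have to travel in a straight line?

v = 8.19×10⁵ m/s

Zero net Lorentz force requires |qE| = |q v×B|, i.e. E = vB.
v = E/B = 1.04×10⁴/0.0127 = 8.19×10⁵ m/s.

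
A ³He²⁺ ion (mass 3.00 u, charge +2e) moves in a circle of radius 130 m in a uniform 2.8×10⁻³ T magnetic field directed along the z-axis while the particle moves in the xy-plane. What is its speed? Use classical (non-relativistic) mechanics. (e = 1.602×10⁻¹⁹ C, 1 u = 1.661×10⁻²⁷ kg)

From |q|vB = mv²/r, v = |q|Br/m.
v = (3.204×10⁻¹⁹)(2.8×10⁻³)(130)/4.983×10⁻²⁷ ≈ 2.3×10⁷ m/s.

v ≈ 2.3×10⁷ m/s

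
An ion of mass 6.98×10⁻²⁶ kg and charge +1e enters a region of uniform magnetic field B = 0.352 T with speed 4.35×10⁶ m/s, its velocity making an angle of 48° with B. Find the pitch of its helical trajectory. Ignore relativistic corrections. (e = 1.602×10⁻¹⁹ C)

p ≈ 22.6 m

v∥ = v cosθ = 4.35×10⁶·cos48° ≈ 2.911×10⁶ m/s.
T = 2πm/(|q|B) = 2π(6.98×10⁻²⁶)/((1.602×10⁻¹⁹)(0.352)) ≈ 7.777×10⁻⁶ s.
pitch = v∥ T = (2.911×10⁶)(7.777×10⁻⁶) ≈ 22.6 m.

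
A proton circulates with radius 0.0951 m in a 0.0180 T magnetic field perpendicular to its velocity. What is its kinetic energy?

KE ≈ 140 eV

v = |q|Br/m, then KE = ½mv² = (qBr)²/(2m).
v = (1.602×10⁻¹⁹)(0.0180)(0.0951)/1.673×10⁻²⁷ ≈ 1.639×10⁵ m/s.
KE = ½(1.673×10⁻²⁷)(1.639×10⁵)² ≈ 2.25×10⁻¹⁷ J = 140 eV.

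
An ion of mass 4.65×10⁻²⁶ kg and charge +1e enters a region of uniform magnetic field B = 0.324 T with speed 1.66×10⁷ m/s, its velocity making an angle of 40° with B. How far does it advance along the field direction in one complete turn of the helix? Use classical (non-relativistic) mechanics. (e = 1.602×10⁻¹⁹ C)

p ≈ 71.6 m

v∥ = v cosθ = 1.66×10⁷·cos40° ≈ 1.272×10⁷ m/s.
T = 2πm/(|q|B) = 2π(4.65×10⁻²⁶)/((1.602×10⁻¹⁹)(0.324)) ≈ 5.629×10⁻⁶ s.
pitch = v∥ T = (1.272×10⁷)(5.629×10⁻⁶) ≈ 71.6 m.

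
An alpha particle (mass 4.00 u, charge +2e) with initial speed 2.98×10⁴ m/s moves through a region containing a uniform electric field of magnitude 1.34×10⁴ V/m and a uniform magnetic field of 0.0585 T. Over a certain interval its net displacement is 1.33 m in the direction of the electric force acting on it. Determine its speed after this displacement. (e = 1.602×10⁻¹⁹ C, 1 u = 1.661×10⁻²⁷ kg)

v_f ≈ 1.31×10⁶ m/s

B does no work; ΔKE = |q|E d.
½mv_f² = ½mv₀² + |q|Ed = ½(6.644×10⁻²⁷)(2.98×10⁴)² + (3.204×10⁻¹⁹)(1.34×10⁴)(1.33) ≈ 2.950×10⁻¹⁸ J + 5.710×10⁻¹⁵ J ≈ 5.713×10⁻¹⁵ J.
v_f = √(2·5.713×10⁻¹⁵/6.644×10⁻²⁷) ≈ 1.31×10⁶ m/s.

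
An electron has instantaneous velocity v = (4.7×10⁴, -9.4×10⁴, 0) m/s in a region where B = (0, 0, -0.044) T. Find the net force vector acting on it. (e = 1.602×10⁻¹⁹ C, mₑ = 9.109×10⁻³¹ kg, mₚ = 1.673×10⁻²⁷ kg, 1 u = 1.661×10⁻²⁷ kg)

v×B = (4140, 2070, 0) N/C.
F = q v×B = (−1.602×10⁻¹⁹ C)·(4140, 2070, 0) = (-6.63×10⁻¹⁶, -3.31×10⁻¹⁶, 0) N.

F ≈ (-6.63×10⁻¹⁶, -3.31×10⁻¹⁶, 0) N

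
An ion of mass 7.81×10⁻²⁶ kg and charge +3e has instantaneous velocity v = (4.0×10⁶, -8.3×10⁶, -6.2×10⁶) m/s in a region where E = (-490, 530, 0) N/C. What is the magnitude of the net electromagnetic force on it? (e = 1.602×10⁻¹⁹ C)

|F| ≈ 3.47×10⁻¹⁶ N

Only an electric field acts, so F = qE = (4.806×10⁻¹⁹ C)·(-490, 530, 0) = (-2.35×10⁻¹⁶, 2.55×10⁻¹⁶, 0) N.
|F| = 3.47×10⁻¹⁶ N.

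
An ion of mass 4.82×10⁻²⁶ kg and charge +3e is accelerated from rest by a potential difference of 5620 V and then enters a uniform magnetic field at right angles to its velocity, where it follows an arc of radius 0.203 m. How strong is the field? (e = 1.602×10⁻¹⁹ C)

B ≈ 0.165 T

v = √(2|q|V/m) = √(2·4.806×10⁻¹⁹·5620/4.82×10⁻²⁶) ≈ 3.348×10⁵ m/s.
B = mv/(|q|r) = (4.82×10⁻²⁶)(3.348×10⁵)/((4.806×10⁻¹⁹)(0.203)) ≈ 0.165 T.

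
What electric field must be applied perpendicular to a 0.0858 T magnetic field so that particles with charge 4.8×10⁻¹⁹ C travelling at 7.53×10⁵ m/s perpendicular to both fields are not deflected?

For straight-line motion qE = qvB, so E = vB.
E = 7.53×10⁵ × 0.0858 = 6.46×10⁴ V/m.

E = 6.46×10⁴ V/m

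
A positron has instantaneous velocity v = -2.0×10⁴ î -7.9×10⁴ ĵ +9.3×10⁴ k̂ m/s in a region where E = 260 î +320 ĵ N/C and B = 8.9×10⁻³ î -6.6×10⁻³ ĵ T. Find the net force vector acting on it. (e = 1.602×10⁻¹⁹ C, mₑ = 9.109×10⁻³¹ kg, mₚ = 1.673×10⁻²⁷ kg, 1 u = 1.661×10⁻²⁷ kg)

F ≈ (1.40×10⁻¹⁶, 1.84×10⁻¹⁶, 1.34×10⁻¹⁶) N

v×B = (614, 828, 835) N/C.
E + v×B = (874, 1150, 835) N/C.
F = q(E + v×B) = (1.602×10⁻¹⁹ C)·(874, 1150, 835) = (1.40×10⁻¹⁶, 1.84×10⁻¹⁶, 1.34×10⁻¹⁶) N.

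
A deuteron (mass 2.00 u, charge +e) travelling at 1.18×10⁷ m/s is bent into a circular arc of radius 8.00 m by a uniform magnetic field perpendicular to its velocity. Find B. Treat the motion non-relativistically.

From |q|vB = mv²/r, B = mv/(|q|r).
B = (3.322×10⁻²⁷)(1.18×10⁷)/((1.602×10⁻¹⁹)(8.00)) ≈ 0.0306 T.

B ≈ 0.0306 T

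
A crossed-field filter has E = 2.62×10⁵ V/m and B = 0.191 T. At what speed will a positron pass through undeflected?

For undeflected motion the electric and magnetic forces balance: qE = qvB.
v = E/B = 2.62×10⁵/0.191 = 1.37×10⁶ m/s.

v = 1.37×10⁶ m/s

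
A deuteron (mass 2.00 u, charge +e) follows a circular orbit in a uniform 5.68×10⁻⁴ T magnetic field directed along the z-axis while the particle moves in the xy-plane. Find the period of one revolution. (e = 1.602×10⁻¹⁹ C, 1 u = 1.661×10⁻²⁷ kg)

The cyclotron period depends only on m, q, B: T = 2πm/(|q|B).
T = 2π(3.322×10⁻²⁷)/((1.602×10⁻¹⁹)(5.68×10⁻⁴)) ≈ 2.29×10⁻⁴ s.

T ≈ 2.29×10⁻⁴ s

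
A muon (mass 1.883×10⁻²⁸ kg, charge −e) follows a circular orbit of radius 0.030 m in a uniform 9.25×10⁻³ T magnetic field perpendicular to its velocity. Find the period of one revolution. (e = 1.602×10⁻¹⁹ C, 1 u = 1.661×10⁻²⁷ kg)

The cyclotron period depends only on m, q, B: T = 2πm/(|q|B).
T = 2π(1.883×10⁻²⁸)/((1.602×10⁻¹⁹)(9.25×10⁻³)) ≈ 7.98×10⁻⁷ s.

T ≈ 7.98×10⁻⁷ s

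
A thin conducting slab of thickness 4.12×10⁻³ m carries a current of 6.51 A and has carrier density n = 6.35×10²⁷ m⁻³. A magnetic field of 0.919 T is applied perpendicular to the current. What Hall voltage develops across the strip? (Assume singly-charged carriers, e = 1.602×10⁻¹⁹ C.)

V_H = IB/(n e t).
V_H = (6.51)(0.919)/((6.35×10²⁷)(1.602×10⁻¹⁹)(4.12×10⁻³)) ≈ 1.43×10⁻⁶ V.

V_H ≈ 1.43×10⁻⁶ V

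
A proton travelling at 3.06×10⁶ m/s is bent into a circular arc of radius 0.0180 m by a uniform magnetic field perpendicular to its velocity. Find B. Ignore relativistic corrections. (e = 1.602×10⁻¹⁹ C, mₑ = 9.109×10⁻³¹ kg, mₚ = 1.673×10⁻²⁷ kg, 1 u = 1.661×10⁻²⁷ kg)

From |q|vB = mv²/r, B = mv/(|q|r).
B = (1.673×10⁻²⁷)(3.06×10⁶)/((1.602×10⁻¹⁹)(0.0180)) ≈ 1.78 T.

B ≈ 1.78 T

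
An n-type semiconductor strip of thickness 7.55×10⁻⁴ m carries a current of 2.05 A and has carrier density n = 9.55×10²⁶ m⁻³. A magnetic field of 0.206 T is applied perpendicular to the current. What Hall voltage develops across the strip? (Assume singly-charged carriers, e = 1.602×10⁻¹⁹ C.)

V_H = IB/(n e t).
V_H = (2.05)(0.206)/((9.55×10²⁶)(1.602×10⁻¹⁹)(7.55×10⁻⁴)) ≈ 3.66×10⁻⁶ V.

V_H ≈ 3.66×10⁻⁶ V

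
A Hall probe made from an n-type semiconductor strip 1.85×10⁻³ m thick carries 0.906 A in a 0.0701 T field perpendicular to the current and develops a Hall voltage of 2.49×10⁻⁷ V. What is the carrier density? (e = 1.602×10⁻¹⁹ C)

From V_H = IB/(n e t), n = IB/(V_H e t).
n = (0.906)(0.0701)/((2.49×10⁻⁷)(1.602×10⁻¹⁹)(1.85×10⁻³)) ≈ 8.61×10²⁶ m⁻³.

n ≈ 8.61×10²⁶ m⁻³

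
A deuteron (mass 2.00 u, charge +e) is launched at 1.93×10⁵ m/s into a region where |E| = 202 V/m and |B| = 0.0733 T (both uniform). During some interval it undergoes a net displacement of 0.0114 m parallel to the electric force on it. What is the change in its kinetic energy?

ΔKE ≈ 3.69×10⁻¹⁹ J

The magnetic force is always ⟂ v and does no work; only the electric force changes KE.
ΔKE = F_E · d = |q|E d = (1.602×10⁻¹⁹)(202)(0.0114) ≈ 3.69×10⁻¹⁹ J.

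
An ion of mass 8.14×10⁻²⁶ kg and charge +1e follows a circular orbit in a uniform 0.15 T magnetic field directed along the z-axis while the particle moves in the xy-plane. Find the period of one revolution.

The cyclotron period depends only on m, q, B: T = 2πm/(|q|B).
T = 2π(8.14×10⁻²⁶)/((1.602×10⁻¹⁹)(0.15)) ≈ 2.1×10⁻⁵ s.

T ≈ 2.1×10⁻⁵ s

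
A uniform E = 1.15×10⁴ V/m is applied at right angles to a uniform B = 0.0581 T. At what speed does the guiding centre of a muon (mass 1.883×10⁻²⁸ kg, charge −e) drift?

v_d ≈ 1.98×10⁵ m/s

The steady drift has the magnetic force balancing the electric force, so v_d = E/B.
v_d = 1.15×10⁴/0.0581 = 1.98×10⁵ m/s.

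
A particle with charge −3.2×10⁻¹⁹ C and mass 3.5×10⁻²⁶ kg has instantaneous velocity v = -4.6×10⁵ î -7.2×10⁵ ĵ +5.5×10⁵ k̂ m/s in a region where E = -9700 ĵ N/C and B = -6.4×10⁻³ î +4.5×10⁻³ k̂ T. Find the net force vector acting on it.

v×B = (-3240, -1450, -4610) N/C.
E + v×B = (-3240, -1.12×10⁴, -4610) N/C.
F = q(E + v×B) = (−3.2×10⁻¹⁹ C)·(-3240, -1.12×10⁴, -4610) = (1.04×10⁻¹⁵, 3.57×10⁻¹⁵, 1.47×10⁻¹⁵) N.

F ≈ (1.04×10⁻¹⁵, 3.57×10⁻¹⁵, 1.47×10⁻¹⁵) N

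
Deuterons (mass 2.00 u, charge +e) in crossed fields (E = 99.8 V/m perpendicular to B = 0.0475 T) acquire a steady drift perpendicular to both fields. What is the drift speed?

v_d ≈ 2100 m/s

In crossed fields the guiding centre drifts at v_d = |E×B|/B² = E/B, independent of charge and mass.
v_d = 99.8/0.0475 = 2100 m/s.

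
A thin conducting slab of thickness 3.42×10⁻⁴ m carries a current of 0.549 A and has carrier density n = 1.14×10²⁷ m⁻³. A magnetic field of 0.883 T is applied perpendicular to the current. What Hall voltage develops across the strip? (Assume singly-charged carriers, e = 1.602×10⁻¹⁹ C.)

V_H = IB/(n e t).
V_H = (0.549)(0.883)/((1.14×10²⁷)(1.602×10⁻¹⁹)(3.42×10⁻⁴)) ≈ 7.76×10⁻⁶ V.

V_H ≈ 7.76×10⁻⁶ V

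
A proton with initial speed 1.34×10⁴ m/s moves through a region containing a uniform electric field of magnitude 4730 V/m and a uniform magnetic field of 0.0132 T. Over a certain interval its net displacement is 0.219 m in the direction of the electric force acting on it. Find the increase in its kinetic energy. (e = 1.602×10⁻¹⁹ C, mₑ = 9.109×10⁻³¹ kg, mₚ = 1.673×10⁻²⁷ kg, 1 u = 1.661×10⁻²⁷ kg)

ΔKE ≈ 1.66×10⁻¹⁶ J

The magnetic force is always ⟂ v and does no work; only the electric force changes KE.
ΔKE = F_E · d = |q|E d = (1.602×10⁻¹⁹)(4730)(0.219) ≈ 1.66×10⁻¹⁶ J.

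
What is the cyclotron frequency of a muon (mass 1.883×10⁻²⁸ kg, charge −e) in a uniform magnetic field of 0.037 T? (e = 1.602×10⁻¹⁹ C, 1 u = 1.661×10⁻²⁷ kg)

f ≈ 5.0×10⁶ Hz

f = |q|B/(2πm).
f = (1.602×10⁻¹⁹)(0.037)/(2π·1.883×10⁻²⁸) ≈ 5.0×10⁶ Hz.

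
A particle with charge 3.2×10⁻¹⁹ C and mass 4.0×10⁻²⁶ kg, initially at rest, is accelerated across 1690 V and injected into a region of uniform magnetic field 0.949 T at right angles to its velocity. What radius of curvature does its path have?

Acceleration: |q|V = ½mv² ⇒ v = √(2|q|V/m) = √(2·3.2×10⁻¹⁹·1690/4.0×10⁻²⁶) ≈ 1.644×10⁵ m/s.
In the field: r = mv/(|q|B) = (4.0×10⁻²⁶)(1.644×10⁵)/((3.2×10⁻¹⁹)(0.949)) ≈ 0.0217 m.

r ≈ 0.0217 m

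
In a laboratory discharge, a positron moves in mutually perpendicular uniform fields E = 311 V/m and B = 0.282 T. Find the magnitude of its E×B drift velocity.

The steady drift has the magnetic force balancing the electric force, so v_d = E/B.
v_d = 311/0.282 = 1100 m/s.

v_d ≈ 1100 m/s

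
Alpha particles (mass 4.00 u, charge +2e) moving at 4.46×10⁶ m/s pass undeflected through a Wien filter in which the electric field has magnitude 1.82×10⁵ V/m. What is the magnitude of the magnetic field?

B = 0.0408 T

Balance of forces in the selector: qE = qvB ⇒ B = E/v.
B = 1.82×10⁵/4.46×10⁶ = 0.0408 T.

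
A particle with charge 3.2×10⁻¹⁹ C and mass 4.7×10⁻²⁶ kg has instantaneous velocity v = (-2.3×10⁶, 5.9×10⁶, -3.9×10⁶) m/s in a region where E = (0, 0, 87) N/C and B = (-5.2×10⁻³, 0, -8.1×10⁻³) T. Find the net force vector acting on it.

F ≈ (-1.53×10⁻¹⁴, 5.28×10⁻¹⁶, 9.85×10⁻¹⁵) N

v×B = (-4.78×10⁴, 1650, 3.07×10⁴) N/C.
E + v×B = (-4.78×10⁴, 1650, 3.08×10⁴) N/C.
F = q(E + v×B) = (3.2×10⁻¹⁹ C)·(-4.78×10⁴, 1650, 3.08×10⁴) = (-1.53×10⁻¹⁴, 5.28×10⁻¹⁶, 9.85×10⁻¹⁵) N.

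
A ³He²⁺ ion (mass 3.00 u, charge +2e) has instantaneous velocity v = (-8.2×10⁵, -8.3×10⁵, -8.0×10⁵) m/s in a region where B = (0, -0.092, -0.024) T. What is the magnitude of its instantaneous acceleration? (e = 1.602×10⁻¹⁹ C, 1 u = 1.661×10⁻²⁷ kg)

|a| ≈ 6.09×10¹² m/s²

v×B = (-5.37×10⁴, -1.97×10⁴, 7.54×10⁴) N/C.
F = q v×B = (3.204×10⁻¹⁹ C)·(-5.37×10⁴, -1.97×10⁴, 7.54×10⁴) = (-1.72×10⁻¹⁴, -6.31×10⁻¹⁵, 2.42×10⁻¹⁴) N.
|a| = |F|/m = 3.033×10⁻¹⁴/4.983×10⁻²⁷ ≈ 6.09×10¹² m/s².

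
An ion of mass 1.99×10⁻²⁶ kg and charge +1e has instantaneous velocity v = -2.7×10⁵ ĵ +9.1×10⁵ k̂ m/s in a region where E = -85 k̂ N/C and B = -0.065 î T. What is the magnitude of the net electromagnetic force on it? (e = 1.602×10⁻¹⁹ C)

v×B = (0, -5.92×10⁴, -1.76×10⁴) N/C.
E + v×B = (0, -5.92×10⁴, -1.76×10⁴) N/C.
F = q(E + v×B) = (1.602×10⁻¹⁹ C)·(0, -5.92×10⁴, -1.76×10⁴) = (0, -9.48×10⁻¹⁵, -2.83×10⁻¹⁵) N.
|F| = 9.89×10⁻¹⁵ N.

|F| ≈ 9.89×10⁻¹⁵ N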